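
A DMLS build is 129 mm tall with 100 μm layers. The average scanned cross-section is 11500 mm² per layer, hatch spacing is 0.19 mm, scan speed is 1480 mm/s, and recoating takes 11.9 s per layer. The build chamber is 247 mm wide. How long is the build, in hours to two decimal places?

Number of layers: 129 / 0.1 → 1290 (rounded up).
Per-layer scan distance: 11500 / 0.19 → 60526.3 mm.
Per-layer scan time = 60526.3 / 1480, so 40.8961 s.
Layer cycle = 40.8961 + 11.9 = 52.7961 s.
Build time = 1290 × 52.7961 = 68106.969 s = 18.92 hours.

18.92 hours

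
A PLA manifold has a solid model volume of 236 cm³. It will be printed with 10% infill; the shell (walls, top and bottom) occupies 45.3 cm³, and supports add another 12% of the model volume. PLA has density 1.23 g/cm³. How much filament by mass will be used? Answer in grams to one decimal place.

Volume inside the shell: 236 − 45.3 → 190.7 cm³.
Infill deposited: 0.10 × 190.7 → 19.07 cm³.
Support = 0.12 × 236, so 28.32 cm³.
Deposited volume = 45.3 + 19.07 + 28.32, so 92.69 cm³.
Mass = 92.69 × 1.23 = 114.0087 g.

114.0 g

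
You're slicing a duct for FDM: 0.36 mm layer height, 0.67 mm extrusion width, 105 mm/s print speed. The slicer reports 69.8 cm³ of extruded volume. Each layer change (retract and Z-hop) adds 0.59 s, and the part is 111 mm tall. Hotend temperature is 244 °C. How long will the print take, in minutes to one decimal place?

49.0 minutes

Line area: 0.36 × 0.67 → 0.2412 mm².
Path length: 69800 mm³ / 0.2412 mm² → 289386.4 mm.
Print-move time = 289386.4 / 105, so 2756.1 s.
Number of layers: 111 / 0.36 → 309 (rounded up).
Layer-change overhead = 309 × 0.59 = 182.31 s.
Total = 2756.1 + 182.31 = 2938.41 s = 49.0 minutes.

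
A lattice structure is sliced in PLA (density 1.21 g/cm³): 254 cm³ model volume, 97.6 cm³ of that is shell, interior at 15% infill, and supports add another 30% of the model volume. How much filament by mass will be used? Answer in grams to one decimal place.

Interior volume: 254 − 97.6 → 156.4 cm³.
Infill deposited = 0.15 × 156.4, so 23.46 cm³.
Support: 0.30 × 254 → 76.2 cm³.
Total extruded = 97.6 + 23.46 + 76.2, so 197.26 cm³.
Mass = 197.26 × 1.21 = 238.6846 g.

238.7 g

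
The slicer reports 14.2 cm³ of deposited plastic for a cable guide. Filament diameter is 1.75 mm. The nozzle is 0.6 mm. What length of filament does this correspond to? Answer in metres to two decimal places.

A = π r² = π × 0.875² = 2.4053 mm².
L = 14200 mm³ / 2.4053 mm² = 5903.63 mm, i.e. 5.90 m.

5.90 m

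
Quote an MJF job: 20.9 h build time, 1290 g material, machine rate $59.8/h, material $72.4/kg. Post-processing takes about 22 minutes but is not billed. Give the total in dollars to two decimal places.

$1343.22

Time charge = 59.8 × 20.9, so $1249.82.
Material cost = 72.4 × 1290/1000 = $93.396.
Job cost: 1249.82 + 93.396 = 1343.216 ≈ $1343.22.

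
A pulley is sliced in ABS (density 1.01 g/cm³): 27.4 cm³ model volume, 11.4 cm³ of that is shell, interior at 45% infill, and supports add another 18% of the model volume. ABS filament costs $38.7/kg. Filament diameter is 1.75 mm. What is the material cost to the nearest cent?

Interior volume: 27.4 − 11.4 → 16 cm³.
Infill volume = 0.45 × 16 = 7.2 cm³.
Support: 0.18 × 27.4 → 4.932 cm³.
Total extruded = 11.4 + 7.2 + 4.932 = 23.532 cm³.
Mass: 23.532 × 1.01 → 23.76732 g.
At $38.7/kg: 23.76732/1000 × 38.7 = $0.92.

$0.92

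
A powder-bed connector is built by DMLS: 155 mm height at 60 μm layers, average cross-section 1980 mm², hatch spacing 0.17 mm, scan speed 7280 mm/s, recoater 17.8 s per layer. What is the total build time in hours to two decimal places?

Layers = ⌈155/0.06⌉ = 2584.
Hatch length per layer = 1980 / 0.17, so 11647.1 mm.
Per-layer scan time: 11647.1 / 7280 → 1.5999 s.
Time per layer: 1.5999 + 17.8 → 19.3999 s.
2584 layers × 19.3999 s/layer = 50129.3416 s, i.e. 13.92 hours.

13.92 hours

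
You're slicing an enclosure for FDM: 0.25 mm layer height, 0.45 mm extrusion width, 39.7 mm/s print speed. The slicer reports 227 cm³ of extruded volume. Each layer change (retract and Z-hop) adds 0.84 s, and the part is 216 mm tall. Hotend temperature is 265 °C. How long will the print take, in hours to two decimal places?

14.32 hours

Extrusion cross-section = 0.25 × 0.45 = 0.1125 mm².
Path length: 227000 mm³ / 0.1125 mm² → 2017777.8 mm.
Print-move time = 2017777.8 / 39.7 = 50825.6 s.
Layer count = ceil(216 / 0.25) = 864.
Layer-change overhead: 864 × 0.84 → 725.76 s.
Altogether 50825.6 + 725.76 = 51551.36 s, i.e. 14.32 hours.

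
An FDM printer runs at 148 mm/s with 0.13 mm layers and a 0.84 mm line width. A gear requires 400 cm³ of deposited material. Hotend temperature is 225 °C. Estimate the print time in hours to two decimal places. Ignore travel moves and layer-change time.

6.88 hours

Line area: 0.13 × 0.84 → 0.1092 mm².
Total extruded path = 400000/0.1092 = 3663003.7 mm.
Time extruding = 3663003.7 / 148 = 24750 s.
That's 24750 s → 6.88 hours.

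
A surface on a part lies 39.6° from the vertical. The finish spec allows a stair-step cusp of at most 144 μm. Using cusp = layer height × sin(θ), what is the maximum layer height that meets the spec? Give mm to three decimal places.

sin(39.6°) = 0.6374; t_max = 0.144/0.6374 = 0.226 mm.

0.226 mm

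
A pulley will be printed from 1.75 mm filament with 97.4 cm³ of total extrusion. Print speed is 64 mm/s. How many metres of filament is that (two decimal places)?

Cross-section of 1.75 mm filament: π·(1.75/2)² = 2.4053 mm².
Length = 97.4 cm³ / 2.4053 mm² = 97400 / 2.4053 = 40493.91 mm = 40.49 m.

40.49 m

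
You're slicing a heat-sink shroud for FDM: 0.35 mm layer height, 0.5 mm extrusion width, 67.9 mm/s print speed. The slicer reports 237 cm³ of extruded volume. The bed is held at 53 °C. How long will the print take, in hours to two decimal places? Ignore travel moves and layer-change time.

Line area = 0.35 × 0.5 = 0.175 mm².
Toolpath length = 237 cm³ / 0.175 mm² = 237000 / 0.175 = 1354285.7 mm.
Time extruding = 1354285.7 / 67.9, so 19945.3 s.
In the requested units: 19945.3 s = 5.54 hours.

5.54 hours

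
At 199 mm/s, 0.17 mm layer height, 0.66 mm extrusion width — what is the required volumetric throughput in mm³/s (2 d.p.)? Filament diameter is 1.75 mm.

22.33

A = 0.17 × 0.66, so 0.1122 mm².
Q = v·A = 199 × 0.1122 = 22.33 mm³/s.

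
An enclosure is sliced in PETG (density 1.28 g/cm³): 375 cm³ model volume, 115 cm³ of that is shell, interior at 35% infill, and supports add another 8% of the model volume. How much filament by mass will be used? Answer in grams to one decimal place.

Interior volume = 375 − 115 = 260 cm³.
Deposited infill: 0.35 × 260 → 91 cm³.
Support = 0.08 × 375, so 30 cm³.
Deposited volume = 115 + 91 + 30 = 236 cm³.
Mass = 236 × 1.28, so 302.08 g.

302.1 g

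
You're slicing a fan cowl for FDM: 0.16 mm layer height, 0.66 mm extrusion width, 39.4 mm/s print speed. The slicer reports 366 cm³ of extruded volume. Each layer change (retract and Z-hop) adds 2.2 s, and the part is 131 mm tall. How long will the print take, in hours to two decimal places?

Bead cross-section = 0.16 × 0.66, so 0.1056 mm².
Path length: 366000 mm³ / 0.1056 mm² → 3465909.1 mm.
Time extruding: 3465909.1 / 39.4 → 87967.2 s.
Number of layers: 131 / 0.16 → 819 (rounded up).
Non-print overhead = 819 × 2.2 = 1801.8 s.
Altogether 87967.2 + 1801.8 = 89769 s, i.e. 24.94 hours.

24.94 hours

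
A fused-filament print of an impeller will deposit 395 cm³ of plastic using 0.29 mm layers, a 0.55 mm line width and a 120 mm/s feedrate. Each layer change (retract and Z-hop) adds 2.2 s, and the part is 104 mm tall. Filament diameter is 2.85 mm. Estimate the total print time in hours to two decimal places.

Bead cross-section = 0.29 × 0.55, so 0.1595 mm².
Toolpath length = 395 cm³ / 0.1595 mm² = 395000 / 0.1595 = 2476489 mm.
Time extruding = 2476489 / 120, so 20637.4 s.
Layer count = ceil(104 / 0.29) = 359.
Non-print overhead = 359 × 2.2 = 789.8 s.
Altogether 20637.4 + 789.8 = 21427.2 s, i.e. 5.95 hours.

5.95 hours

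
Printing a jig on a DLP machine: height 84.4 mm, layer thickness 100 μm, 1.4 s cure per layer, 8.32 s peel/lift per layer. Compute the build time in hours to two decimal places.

Number of layers: 84.4 / 0.1 → 844 (rounded up).
Cycle time: 1.4 + 8.32 → 9.72 s.
Build time: 844 × 9.72 s = 8203.68 s, i.e. 2.28 hours.

2.28 hours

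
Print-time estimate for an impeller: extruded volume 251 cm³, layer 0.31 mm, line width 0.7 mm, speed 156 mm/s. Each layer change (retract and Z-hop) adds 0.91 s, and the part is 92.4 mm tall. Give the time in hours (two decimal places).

2.14 hours

Extrusion cross-section: 0.31 × 0.7 → 0.217 mm².
Toolpath length = 251 cm³ / 0.217 mm² = 251000 / 0.217 = 1156682 mm.
Extrusion time = 1156682 / 156, so 7414.6 s.
Number of layers: 92.4 / 0.31 → 299 (rounded up).
Layer-change overhead = 299 × 0.91, so 272.09 s.
Total = 7414.6 + 272.09 = 7686.69 s = 2.14 hours.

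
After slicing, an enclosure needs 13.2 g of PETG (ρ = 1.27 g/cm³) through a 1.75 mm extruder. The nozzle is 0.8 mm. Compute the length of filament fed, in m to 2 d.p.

4.32 m

Extruded volume: 13.2/1.27 = 10.3937 cm³ (10393.7 mm³).
Cross-section of 1.75 mm filament: π·(1.75/2)² = 2.4053 mm².
L = V/A = 10393.7/2.4053 = 4321.17 mm → 4.32 m.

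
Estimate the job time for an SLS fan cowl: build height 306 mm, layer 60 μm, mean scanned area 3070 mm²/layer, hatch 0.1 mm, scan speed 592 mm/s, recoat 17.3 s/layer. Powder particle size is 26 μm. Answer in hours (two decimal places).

Number of layers: 306 / 0.06 → 5100 (rounded up).
Hatch length per layer = 3070 / 0.1, so 30700 mm.
Laser time per layer = 30700 / 592, so 51.8581 s.
Per-layer time: 51.8581 + 17.3 → 69.1581 s.
Total: 5100 × 69.1581 s = 352706.31 s → 97.97 hours.

97.97 hours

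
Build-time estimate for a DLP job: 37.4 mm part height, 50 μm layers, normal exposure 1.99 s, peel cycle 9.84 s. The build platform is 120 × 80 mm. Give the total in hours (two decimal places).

2.46 hours

Layers = ⌈37.4/0.05⌉ = 748.
Cycle time = 1.99 + 9.84, so 11.83 s.
Total = 748 × 11.83 = 8848.84 s = 2.46 hours.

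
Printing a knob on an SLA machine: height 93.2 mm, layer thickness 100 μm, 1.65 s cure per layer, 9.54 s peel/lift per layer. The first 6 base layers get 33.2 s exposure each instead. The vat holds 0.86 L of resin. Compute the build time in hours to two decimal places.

Layer count = ceil(93.2 / 0.1) = 932.
Bottom layers = 6 × (33.2 + 9.54) = 256.44 s.
Remaining layers = 926 × (1.65 + 9.54) = 10361.94 s.
Sum: 256.44 + 10361.94 = 10618.38 s → 2.95 hours.

2.95 hours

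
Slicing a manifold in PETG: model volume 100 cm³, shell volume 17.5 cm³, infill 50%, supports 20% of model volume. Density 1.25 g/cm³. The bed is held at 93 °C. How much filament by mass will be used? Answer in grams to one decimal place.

98.4 g

Volume inside the shell: 100 − 17.5 → 82.5 cm³.
Deposited infill = 0.50 × 82.5, so 41.25 cm³.
Support: 0.20 × 100 → 20 cm³.
Total printed volume = 17.5 + 41.25 + 20 = 78.75 cm³.
Mass = 78.75 × 1.25, so 98.4375 g.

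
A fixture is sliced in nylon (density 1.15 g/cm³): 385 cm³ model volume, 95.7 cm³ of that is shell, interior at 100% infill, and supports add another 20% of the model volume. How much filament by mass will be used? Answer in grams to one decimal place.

531.3 g

Infill region = 385 − 95.7, so 289.3 cm³.
Infill volume = 1.00 × 289.3 = 289.3 cm³.
Support = 0.20 × 385 = 77 cm³.
Total extruded = 95.7 + 289.3 + 77 = 462 cm³.
Mass = 462 × 1.15, so 531.3 g.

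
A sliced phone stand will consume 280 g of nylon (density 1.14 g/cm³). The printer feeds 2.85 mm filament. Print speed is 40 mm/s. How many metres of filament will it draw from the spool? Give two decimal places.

Extruded volume: 280/1.14 = 245.614 cm³ (245614 mm³).
A = π r² = π × 1.425² = 6.3794 mm².
L = V/A = 245614/6.3794 = 38501.11 mm → 38.50 m.

38.50 m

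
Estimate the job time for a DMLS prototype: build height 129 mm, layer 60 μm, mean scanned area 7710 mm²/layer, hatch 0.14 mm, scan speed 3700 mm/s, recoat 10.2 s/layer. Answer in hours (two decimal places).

Layers = ⌈129/0.06⌉ = 2150.
Per-layer scan distance = 7710 / 0.14, so 55071.4 mm.
Laser time per layer: 55071.4 / 3700 → 14.8842 s.
Per-layer time: 14.8842 + 10.2 → 25.0842 s.
Build time = 2150 × 25.0842 = 53931.03 s = 14.98 hours.

14.98 hours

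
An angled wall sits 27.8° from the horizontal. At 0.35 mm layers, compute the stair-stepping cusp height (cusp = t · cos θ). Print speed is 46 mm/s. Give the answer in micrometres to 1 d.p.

309.6 μm

Cusp = layer height × cos(27.8°) = 0.35 × 0.8846 = 0.30961 mm = 309.6 μm.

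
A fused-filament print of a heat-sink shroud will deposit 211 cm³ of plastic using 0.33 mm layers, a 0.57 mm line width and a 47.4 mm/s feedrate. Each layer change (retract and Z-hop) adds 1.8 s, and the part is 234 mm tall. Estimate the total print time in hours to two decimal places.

6.93 hours

Bead cross-section = 0.33 × 0.57, so 0.1881 mm².
Path length: 211000 mm³ / 0.1881 mm² → 1121743.8 mm.
Extrusion time = 1121743.8 / 47.4 = 23665.5 s.
Number of layers: 234 / 0.33 → 710 (rounded up).
Layer-change overhead = 710 × 1.8, so 1278 s.
Altogether 23665.5 + 1278 = 24943.5 s, i.e. 6.93 hours.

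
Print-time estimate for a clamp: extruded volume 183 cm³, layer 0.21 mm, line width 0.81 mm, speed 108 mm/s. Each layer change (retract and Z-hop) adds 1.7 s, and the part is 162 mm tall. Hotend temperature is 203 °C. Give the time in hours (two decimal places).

Extrusion cross-section: 0.21 × 0.81 → 0.1701 mm².
Path length: 183000 mm³ / 0.1701 mm² → 1075837.7 mm.
Time extruding: 1075837.7 / 108 → 9961.5 s.
Layers = ⌈162/0.21⌉ = 772.
Non-print overhead: 772 × 1.7 → 1312.4 s.
Total = 9961.5 + 1312.4 = 11273.9 s = 3.13 hours.

3.13 hours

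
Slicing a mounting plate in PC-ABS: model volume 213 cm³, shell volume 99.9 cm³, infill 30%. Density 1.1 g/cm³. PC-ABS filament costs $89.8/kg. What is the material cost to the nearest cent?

Volume inside the shell = 213 − 99.9 = 113.1 cm³.
Deposited infill = 0.30 × 113.1, so 33.93 cm³.
Deposited volume: 99.9 + 33.93 → 133.83 cm³.
Mass = 133.83 × 1.1, so 147.213 g.
At $89.8/kg: 147.213/1000 × 89.8 = $13.22.

$13.22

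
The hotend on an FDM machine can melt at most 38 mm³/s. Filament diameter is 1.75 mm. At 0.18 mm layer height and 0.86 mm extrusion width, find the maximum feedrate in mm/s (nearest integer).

Bead cross-section = 0.18 × 0.86 = 0.1548 mm².
v_max = Q/A = 38/0.1548 = 245.48 mm/s → 245 mm/s.

245 mm/s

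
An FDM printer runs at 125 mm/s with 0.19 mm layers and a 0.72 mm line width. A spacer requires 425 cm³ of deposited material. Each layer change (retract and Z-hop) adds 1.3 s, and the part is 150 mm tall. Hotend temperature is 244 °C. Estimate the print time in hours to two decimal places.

Extrusion cross-section: 0.19 × 0.72 → 0.1368 mm².
Total extruded path = 425000/0.1368 = 3106725.1 mm.
Time extruding = 3106725.1 / 125, so 24853.8 s.
Layers = ⌈150/0.19⌉ = 790.
Layer-change overhead = 790 × 1.3, so 1027 s.
Altogether 24853.8 + 1027 = 25880.8 s, i.e. 7.19 hours.

7.19 hours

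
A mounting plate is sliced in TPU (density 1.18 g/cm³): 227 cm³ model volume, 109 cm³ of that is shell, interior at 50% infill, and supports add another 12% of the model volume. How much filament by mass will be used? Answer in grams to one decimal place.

230.4 g

Volume inside the shell = 227 − 109, so 118 cm³.
Infill volume: 0.50 × 118 → 59 cm³.
Support = 0.12 × 227, so 27.24 cm³.
Total extruded: 109 + 59 + 27.24 → 195.24 cm³.
Mass = 195.24 × 1.18 = 230.3832 g.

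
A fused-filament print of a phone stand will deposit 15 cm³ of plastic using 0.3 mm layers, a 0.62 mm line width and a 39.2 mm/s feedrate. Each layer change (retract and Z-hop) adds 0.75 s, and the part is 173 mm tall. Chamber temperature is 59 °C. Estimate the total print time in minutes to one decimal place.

Line area = 0.3 × 0.62, so 0.186 mm².
Total extruded path = 15000/0.186 = 80645.2 mm.
Extrusion time = 80645.2 / 39.2, so 2057.3 s.
Number of layers: 173 / 0.3 → 577 (rounded up).
Z-hop total = 577 × 0.75 = 432.75 s.
Altogether 2057.3 + 432.75 = 2490.05 s, i.e. 41.5 minutes.

41.5 minutes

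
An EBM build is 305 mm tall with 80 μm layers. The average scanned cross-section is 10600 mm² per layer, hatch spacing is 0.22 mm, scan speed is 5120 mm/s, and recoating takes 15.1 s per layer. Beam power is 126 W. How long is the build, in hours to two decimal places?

Number of layers: 305 / 0.08 → 3813 (rounded up).
Scan path per layer = 10600 / 0.22, so 48181.8 mm.
Per-layer scan time = 48181.8 / 5120, so 9.4105 s.
Per-layer time = 9.4105 + 15.1, so 24.5105 s.
Build time = 3813 × 24.5105 = 93458.5365 s = 25.96 hours.

25.96 hours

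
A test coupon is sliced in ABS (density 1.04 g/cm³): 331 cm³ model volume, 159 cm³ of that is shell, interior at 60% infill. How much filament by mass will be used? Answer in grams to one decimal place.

272.7 g

Interior volume: 331 − 159 → 172 cm³.
Infill volume: 0.60 × 172 → 103.2 cm³.
Total printed volume = 159 + 103.2 = 262.2 cm³.
Mass = 262.2 × 1.04 = 272.688 g.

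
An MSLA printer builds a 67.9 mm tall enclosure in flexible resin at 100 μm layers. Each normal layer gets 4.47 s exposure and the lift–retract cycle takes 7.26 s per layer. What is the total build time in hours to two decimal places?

Layer count = ceil(67.9 / 0.1) = 679.
Each layer takes = 4.47 + 7.26 = 11.73 s.
Total = 679 × 11.73 = 7964.67 s = 2.21 hours.

2.21 hours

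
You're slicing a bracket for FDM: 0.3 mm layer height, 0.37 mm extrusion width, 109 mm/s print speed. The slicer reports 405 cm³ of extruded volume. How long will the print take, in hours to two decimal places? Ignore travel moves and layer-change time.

Bead cross-section = 0.3 × 0.37 = 0.111 mm².
Toolpath length = 405 cm³ / 0.111 mm² = 405000 / 0.111 = 3648648.6 mm.
Extrusion time = 3648648.6 / 109 = 33473.8 s.
33473.8 s = 9.30 hours.

9.30 hours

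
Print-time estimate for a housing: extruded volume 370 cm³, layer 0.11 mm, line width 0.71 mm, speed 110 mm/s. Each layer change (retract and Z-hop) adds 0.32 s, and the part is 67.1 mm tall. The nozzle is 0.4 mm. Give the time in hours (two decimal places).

Line area = 0.11 × 0.71 = 0.0781 mm².
Total extruded path = 370000/0.0781 = 4737516 mm.
Extrusion time = 4737516 / 110 = 43068.3 s.
Layers = ⌈67.1/0.11⌉ = 610.
Non-print overhead = 610 × 0.32, so 195.2 s.
Total = 43068.3 + 195.2 = 43263.5 s = 12.02 hours.

12.02 hours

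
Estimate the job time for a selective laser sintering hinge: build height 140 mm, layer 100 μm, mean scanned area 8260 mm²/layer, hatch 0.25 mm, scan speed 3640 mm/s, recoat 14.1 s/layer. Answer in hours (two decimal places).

9.01 hours

Layers = ⌈140/0.1⌉ = 1400.
Per-layer scan distance = 8260 / 0.25 = 33040 mm.
Per-layer scan time = 33040 / 3640, so 9.0769 s.
Layer cycle = 9.0769 + 14.1 = 23.1769 s.
1400 layers × 23.1769 s/layer = 32447.66 s, i.e. 9.01 hours.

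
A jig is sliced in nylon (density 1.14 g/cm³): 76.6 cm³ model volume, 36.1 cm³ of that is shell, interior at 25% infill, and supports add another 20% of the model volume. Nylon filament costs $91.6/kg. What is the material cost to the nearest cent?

Infill region = 76.6 − 36.1 = 40.5 cm³.
Infill deposited = 0.25 × 40.5 = 10.125 cm³.
Support: 0.20 × 76.6 → 15.32 cm³.
Total printed volume = 36.1 + 10.125 + 15.32 = 61.545 cm³.
Mass = 61.545 × 1.14, so 70.1613 g.
At $91.6/kg: 70.1613/1000 × 91.6 = $6.43.

$6.43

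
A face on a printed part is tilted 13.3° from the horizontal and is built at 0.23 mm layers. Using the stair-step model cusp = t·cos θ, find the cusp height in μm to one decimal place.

223.8 μm

Cusp = layer height × cos(13.3°) = 0.23 × 0.9732 = 0.223836 mm = 223.8 μm.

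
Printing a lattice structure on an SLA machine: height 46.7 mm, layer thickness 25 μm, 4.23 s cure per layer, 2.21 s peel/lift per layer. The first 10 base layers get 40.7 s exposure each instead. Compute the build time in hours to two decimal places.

Number of layers: 46.7 / 0.025 → 1868 (rounded up).
Base layers = 10 × (40.7 + 2.21), so 429.1 s.
Regular layers: 1858 × (4.23 + 2.21) → 11965.52 s.
Total = 429.1 + 11965.52 = 12394.62 s = 3.44 hours.

3.44 hours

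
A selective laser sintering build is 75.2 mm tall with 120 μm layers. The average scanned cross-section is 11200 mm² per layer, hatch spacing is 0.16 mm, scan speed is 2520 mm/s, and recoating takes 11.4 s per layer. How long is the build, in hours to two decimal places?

Layer count = ceil(75.2 / 0.12) = 627.
Scan path per layer = 11200 / 0.16 = 70000 mm.
Scan time per layer: 70000 / 2520 → 27.7778 s.
Time per layer = 27.7778 + 11.4 = 39.1778 s.
Total: 627 × 39.1778 s = 24564.4806 s → 6.82 hours.

6.82 hours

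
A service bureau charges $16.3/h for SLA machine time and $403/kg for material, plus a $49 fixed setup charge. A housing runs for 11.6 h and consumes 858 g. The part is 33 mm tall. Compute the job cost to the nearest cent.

$583.85

Time charge = 16.3 × 11.6, so $189.08.
Material charge: 403 × 858/1000 → $345.774.
Adding setup: 189.08 + 345.774 + 49 → 583.854 ≈ $583.85.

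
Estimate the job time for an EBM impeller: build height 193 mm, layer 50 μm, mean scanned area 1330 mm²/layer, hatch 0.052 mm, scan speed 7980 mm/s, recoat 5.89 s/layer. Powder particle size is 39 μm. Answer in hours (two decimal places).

9.75 hours

Number of layers: 193 / 0.05 → 3860 (rounded up).
Per-layer scan distance = 1330 / 0.052, so 25576.9 mm.
Beam time per layer = 25576.9 / 7980, so 3.2051 s.
Per-layer time = 3.2051 + 5.89, so 9.0951 s.
Build time = 3860 × 9.0951 = 35107.086 s = 9.75 hours.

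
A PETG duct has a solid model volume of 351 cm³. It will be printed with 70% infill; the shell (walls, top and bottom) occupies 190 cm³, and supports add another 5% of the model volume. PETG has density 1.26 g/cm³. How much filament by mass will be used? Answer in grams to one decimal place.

403.5 g

Infill region = 351 − 190 = 161 cm³.
Deposited infill = 0.70 × 161 = 112.7 cm³.
Support: 0.05 × 351 → 17.55 cm³.
Total extruded = 190 + 112.7 + 17.55, so 320.25 cm³.
Mass = 320.25 × 1.26, so 403.515 g.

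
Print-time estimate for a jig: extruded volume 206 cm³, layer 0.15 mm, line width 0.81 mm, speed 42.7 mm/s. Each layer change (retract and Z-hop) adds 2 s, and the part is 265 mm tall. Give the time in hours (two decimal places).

12.01 hours

Line area = 0.15 × 0.81, so 0.1215 mm².
Total extruded path = 206000/0.1215 = 1695473.3 mm.
Time extruding: 1695473.3 / 42.7 → 39706.6 s.
Layers = ⌈265/0.15⌉ = 1767.
Layer-change overhead = 1767 × 2 = 3534 s.
Total = 39706.6 + 3534 = 43240.6 s = 12.01 hours.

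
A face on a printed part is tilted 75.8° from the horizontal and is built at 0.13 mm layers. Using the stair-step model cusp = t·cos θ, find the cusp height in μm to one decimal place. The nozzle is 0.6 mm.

cos(75.8°) = 0.2453, so cusp = 0.13 × 0.2453 = 0.031889 mm → 31.9 μm.

31.9 μm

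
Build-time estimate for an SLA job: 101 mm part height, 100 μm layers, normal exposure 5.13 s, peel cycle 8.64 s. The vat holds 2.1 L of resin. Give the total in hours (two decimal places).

3.86 hours

Layers = ⌈101/0.1⌉ = 1010.
Cycle time = 5.13 + 8.64, so 13.77 s.
Total = 1010 × 13.77 = 13907.7 s = 3.86 hours.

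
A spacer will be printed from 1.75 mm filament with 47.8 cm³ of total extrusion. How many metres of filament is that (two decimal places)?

19.87 m

Cross-section of 1.75 mm filament: π·(1.75/2)² = 2.4053 mm².
L = 47800 mm³ / 2.4053 mm² = 19872.78 mm, i.e. 19.87 m.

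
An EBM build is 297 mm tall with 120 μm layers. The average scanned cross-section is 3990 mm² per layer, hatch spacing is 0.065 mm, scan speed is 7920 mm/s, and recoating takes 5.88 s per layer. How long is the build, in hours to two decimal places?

9.37 hours

Layer count = ceil(297 / 0.12) = 2475.
Per-layer scan distance = 3990 / 0.065 = 61384.6 mm.
Beam time per layer = 61384.6 / 7920 = 7.7506 s.
Time per layer = 7.7506 + 5.88, so 13.6306 s.
2475 layers × 13.6306 s/layer = 33735.735 s, i.e. 9.37 hours.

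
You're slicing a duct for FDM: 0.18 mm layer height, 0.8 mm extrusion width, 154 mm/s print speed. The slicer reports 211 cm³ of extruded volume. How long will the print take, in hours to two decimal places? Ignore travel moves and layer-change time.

Line area: 0.18 × 0.8 → 0.144 mm².
Total extruded path = 211000/0.144 = 1465277.8 mm.
Time extruding = 1465277.8 / 154 = 9514.8 s.
That's 9514.8 s → 2.64 hours.

2.64 hours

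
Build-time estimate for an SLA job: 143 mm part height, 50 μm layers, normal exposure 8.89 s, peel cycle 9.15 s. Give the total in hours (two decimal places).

14.33 hours

Layers = ⌈143/0.05⌉ = 2860.
Each layer takes = 8.89 + 9.15, so 18.04 s.
Build time: 2860 × 18.04 s = 51594.4 s, i.e. 14.33 hours.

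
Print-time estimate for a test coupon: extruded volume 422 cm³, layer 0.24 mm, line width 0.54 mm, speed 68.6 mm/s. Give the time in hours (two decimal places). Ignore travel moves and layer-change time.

Extrusion cross-section = 0.24 × 0.54 = 0.1296 mm².
Toolpath length = 422 cm³ / 0.1296 mm² = 422000 / 0.1296 = 3256172.8 mm.
Time extruding = 3256172.8 / 68.6 = 47466.1 s.
47466.1 s = 13.19 hours.

13.19 hours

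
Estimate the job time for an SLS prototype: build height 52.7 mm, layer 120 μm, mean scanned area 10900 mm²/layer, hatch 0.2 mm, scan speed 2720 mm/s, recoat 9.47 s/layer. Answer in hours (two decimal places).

3.61 hours

Number of layers: 52.7 / 0.12 → 440 (rounded up).
Scan path per layer = 10900 / 0.2 = 54500 mm.
Per-layer scan time: 54500 / 2720 → 20.0368 s.
Time per layer = 20.0368 + 9.47, so 29.5068 s.
440 layers × 29.5068 s/layer = 12982.992 s, i.e. 3.61 hours.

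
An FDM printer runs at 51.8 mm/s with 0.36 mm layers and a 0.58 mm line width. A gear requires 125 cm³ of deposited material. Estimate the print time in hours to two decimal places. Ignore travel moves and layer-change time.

Extrusion cross-section: 0.36 × 0.58 → 0.2088 mm².
Path length: 125000 mm³ / 0.2088 mm² → 598659 mm.
Time extruding = 598659 / 51.8, so 11557.1 s.
11557.1 s = 3.21 hours.

3.21 hours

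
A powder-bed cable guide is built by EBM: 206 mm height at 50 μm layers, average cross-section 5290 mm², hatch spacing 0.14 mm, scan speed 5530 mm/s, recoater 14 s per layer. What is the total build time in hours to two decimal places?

23.84 hours

Number of layers: 206 / 0.05 → 4120 (rounded up).
Scan path per layer: 5290 / 0.14 → 37785.7 mm.
Beam time per layer = 37785.7 / 5530, so 6.8329 s.
Time per layer = 6.8329 + 14 = 20.8329 s.
Build time = 4120 × 20.8329 = 85831.548 s = 23.84 hours.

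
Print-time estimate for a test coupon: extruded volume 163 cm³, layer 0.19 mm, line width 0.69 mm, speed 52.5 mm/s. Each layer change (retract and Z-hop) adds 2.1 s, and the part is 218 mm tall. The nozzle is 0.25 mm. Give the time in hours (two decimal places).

7.25 hours

Line area: 0.19 × 0.69 → 0.1311 mm².
Path length: 163000 mm³ / 0.1311 mm² → 1243325.7 mm.
Time extruding = 1243325.7 / 52.5, so 23682.4 s.
Layers = ⌈218/0.19⌉ = 1148.
Layer-change overhead: 1148 × 2.1 → 2410.8 s.
Altogether 23682.4 + 2410.8 = 26093.2 s, i.e. 7.25 hours.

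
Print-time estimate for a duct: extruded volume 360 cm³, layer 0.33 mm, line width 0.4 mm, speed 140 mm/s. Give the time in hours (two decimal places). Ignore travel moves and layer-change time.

5.41 hours

Line area = 0.33 × 0.4, so 0.132 mm².
Path length: 360000 mm³ / 0.132 mm² → 2727272.7 mm.
Time extruding = 2727272.7 / 140, so 19480.5 s.
19480.5 s = 5.41 hours.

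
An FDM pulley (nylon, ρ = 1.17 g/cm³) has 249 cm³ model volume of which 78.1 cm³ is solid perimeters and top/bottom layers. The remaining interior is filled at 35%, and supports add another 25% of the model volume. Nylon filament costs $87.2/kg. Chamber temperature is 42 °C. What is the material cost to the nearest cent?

Interior volume = 249 − 78.1, so 170.9 cm³.
Infill deposited = 0.35 × 170.9 = 59.815 cm³.
Support: 0.25 × 249 → 62.25 cm³.
Total printed volume: 78.1 + 59.815 + 62.25 → 200.165 cm³.
Mass: 200.165 × 1.17 → 234.19305 g.
At $87.2/kg: 234.19305/1000 × 87.2 = $20.42.

$20.42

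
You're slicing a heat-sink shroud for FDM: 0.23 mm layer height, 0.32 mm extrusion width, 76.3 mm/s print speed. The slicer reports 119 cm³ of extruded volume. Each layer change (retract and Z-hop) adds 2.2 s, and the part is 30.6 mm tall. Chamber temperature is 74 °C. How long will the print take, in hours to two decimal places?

5.97 hours

Line area = 0.23 × 0.32 = 0.0736 mm².
Path length: 119000 mm³ / 0.0736 mm² → 1616847.8 mm.
Print-move time = 1616847.8 / 76.3, so 21190.7 s.
Layer count = ceil(30.6 / 0.23) = 134.
Z-hop total: 134 × 2.2 → 294.8 s.
Total = 21190.7 + 294.8 = 21485.5 s = 5.97 hours.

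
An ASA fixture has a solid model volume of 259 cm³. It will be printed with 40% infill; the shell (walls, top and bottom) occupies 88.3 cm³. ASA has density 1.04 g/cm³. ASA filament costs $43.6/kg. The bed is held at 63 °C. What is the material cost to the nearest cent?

$7.10

Volume inside the shell = 259 − 88.3, so 170.7 cm³.
Deposited infill = 0.40 × 170.7, so 68.28 cm³.
Total extruded = 88.3 + 68.28, so 156.58 cm³.
Mass = 156.58 × 1.04 = 162.8432 g.
Cost = 162.8432 g / 1000 × $43.6/kg = $7.10.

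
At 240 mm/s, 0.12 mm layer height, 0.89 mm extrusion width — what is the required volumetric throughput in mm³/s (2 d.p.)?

Bead cross-section: 0.12 × 0.89 → 0.1068 mm².
Q = v·A = 240 × 0.1068 = 25.63 mm³/s.

25.63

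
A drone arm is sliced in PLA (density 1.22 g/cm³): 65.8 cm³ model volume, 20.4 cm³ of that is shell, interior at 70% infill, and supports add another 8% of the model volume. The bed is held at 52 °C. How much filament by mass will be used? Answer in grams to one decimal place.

70.1 g

Volume inside the shell: 65.8 − 20.4 → 45.4 cm³.
Infill volume = 0.70 × 45.4 = 31.78 cm³.
Support = 0.08 × 65.8, so 5.264 cm³.
Total printed volume: 20.4 + 31.78 + 5.264 → 57.444 cm³.
Mass = 57.444 × 1.22 = 70.08168 g.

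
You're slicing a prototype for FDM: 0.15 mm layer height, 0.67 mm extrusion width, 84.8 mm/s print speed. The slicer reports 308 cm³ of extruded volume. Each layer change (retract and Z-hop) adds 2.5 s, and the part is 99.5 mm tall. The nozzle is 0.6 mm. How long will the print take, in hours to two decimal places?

10.50 hours

Line area = 0.15 × 0.67, so 0.1005 mm².
Toolpath length = 308 cm³ / 0.1005 mm² = 308000 / 0.1005 = 3064676.6 mm.
Print-move time: 3064676.6 / 84.8 → 36140.1 s.
Layer count = ceil(99.5 / 0.15) = 664.
Z-hop total: 664 × 2.5 → 1660 s.
Altogether 36140.1 + 1660 = 37800.1 s, i.e. 10.50 hours.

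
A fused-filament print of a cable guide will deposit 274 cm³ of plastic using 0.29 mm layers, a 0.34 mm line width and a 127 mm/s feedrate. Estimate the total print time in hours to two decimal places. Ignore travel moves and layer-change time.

Bead cross-section: 0.29 × 0.34 → 0.0986 mm².
Toolpath length = 274 cm³ / 0.0986 mm² = 274000 / 0.0986 = 2778904.7 mm.
Extrusion time: 2778904.7 / 127 → 21881.1 s.
That's 21881.1 s → 6.08 hours.

6.08 hours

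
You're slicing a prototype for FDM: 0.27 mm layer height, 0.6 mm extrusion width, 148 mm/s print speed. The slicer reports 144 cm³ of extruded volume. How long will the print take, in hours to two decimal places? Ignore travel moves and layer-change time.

1.67 hours

Line area = 0.27 × 0.6, so 0.162 mm².
Toolpath length = 144 cm³ / 0.162 mm² = 144000 / 0.162 = 888888.9 mm.
Print-move time = 888888.9 / 148, so 6006 s.
That's 6006 s → 1.67 hours.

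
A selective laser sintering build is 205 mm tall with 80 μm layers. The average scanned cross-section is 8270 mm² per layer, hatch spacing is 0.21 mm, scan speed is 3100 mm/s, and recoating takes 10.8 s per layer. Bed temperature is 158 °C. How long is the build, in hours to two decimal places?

Number of layers: 205 / 0.08 → 2563 (rounded up).
Hatch length per layer = 8270 / 0.21, so 39381 mm.
Per-layer scan time = 39381 / 3100 = 12.7035 s.
Time per layer = 12.7035 + 10.8 = 23.5035 s.
Build time = 2563 × 23.5035 = 60239.4705 s = 16.73 hours.

16.73 hours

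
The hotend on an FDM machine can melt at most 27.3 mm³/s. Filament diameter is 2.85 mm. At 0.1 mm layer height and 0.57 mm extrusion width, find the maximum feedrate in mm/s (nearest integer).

479 mm/s

Extrusion cross-section = 0.1 × 0.57, so 0.057 mm².
v_max = Q/A = 27.3/0.057 = 478.95 mm/s → 479 mm/s.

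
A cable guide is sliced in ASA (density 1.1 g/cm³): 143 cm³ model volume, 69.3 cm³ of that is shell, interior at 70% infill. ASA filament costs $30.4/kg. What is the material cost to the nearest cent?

Volume inside the shell = 143 − 69.3, so 73.7 cm³.
Infill volume = 0.70 × 73.7 = 51.59 cm³.
Total printed volume = 69.3 + 51.59, so 120.89 cm³.
Mass: 120.89 × 1.1 → 132.979 g.
At $30.4/kg: 132.979/1000 × 30.4 = $4.04.

$4.04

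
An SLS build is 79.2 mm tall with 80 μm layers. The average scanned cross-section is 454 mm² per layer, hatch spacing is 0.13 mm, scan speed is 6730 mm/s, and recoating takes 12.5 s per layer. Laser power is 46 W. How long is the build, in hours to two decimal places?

3.58 hours

Layers = ⌈79.2/0.08⌉ = 990.
Scan path per layer: 454 / 0.13 → 3492.3 mm.
Scan time per layer = 3492.3 / 6730, so 0.5189 s.
Per-layer time = 0.5189 + 12.5 = 13.0189 s.
Total: 990 × 13.0189 s = 12888.711 s → 3.58 hours.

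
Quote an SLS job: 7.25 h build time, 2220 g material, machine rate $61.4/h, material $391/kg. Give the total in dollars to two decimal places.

Time charge: 61.4 × 7.25 → $445.15.
Material charge: 391 × 2220/1000 → $868.02.
Job cost: 445.15 + 868.02 = $1313.17.

$1313.17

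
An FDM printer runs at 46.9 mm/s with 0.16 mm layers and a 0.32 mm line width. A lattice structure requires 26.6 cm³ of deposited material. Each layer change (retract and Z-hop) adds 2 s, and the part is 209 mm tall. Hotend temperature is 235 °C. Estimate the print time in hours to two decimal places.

3.80 hours

Line area = 0.16 × 0.32, so 0.0512 mm².
Total extruded path = 26600/0.0512 = 519531.3 mm.
Extrusion time: 519531.3 / 46.9 → 11077.4 s.
Number of layers: 209 / 0.16 → 1307 (rounded up).
Layer-change overhead = 1307 × 2 = 2614 s.
Total = 11077.4 + 2614 = 13691.4 s = 3.80 hours.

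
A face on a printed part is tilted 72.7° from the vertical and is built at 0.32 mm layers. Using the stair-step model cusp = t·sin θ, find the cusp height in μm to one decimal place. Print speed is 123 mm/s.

305.5 μm

Cusp = layer height × sin(72.7°) = 0.32 × 0.9548 = 0.305536 mm = 305.5 μm.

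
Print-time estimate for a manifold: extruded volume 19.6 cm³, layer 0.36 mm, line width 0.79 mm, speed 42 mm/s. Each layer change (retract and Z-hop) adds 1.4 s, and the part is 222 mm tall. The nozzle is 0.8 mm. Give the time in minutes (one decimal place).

Bead cross-section: 0.36 × 0.79 → 0.2844 mm².
Path length: 19600 mm³ / 0.2844 mm² → 68917 mm.
Extrusion time: 68917 / 42 → 1640.9 s.
Layer count = ceil(222 / 0.36) = 617.
Z-hop total: 617 × 1.4 → 863.8 s.
Total = 1640.9 + 863.8 = 2504.7 s = 41.7 minutes.

41.7 minutes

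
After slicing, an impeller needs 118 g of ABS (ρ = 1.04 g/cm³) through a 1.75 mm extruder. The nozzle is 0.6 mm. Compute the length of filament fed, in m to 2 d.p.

Extruded volume: 118/1.04 = 113.4615 cm³ (113461.5 mm³).
Cross-section of 1.75 mm filament: π·(1.75/2)² = 2.4053 mm².
L = V/A = 113461.5/2.4053 = 47171.45 mm → 47.17 m.

47.17 m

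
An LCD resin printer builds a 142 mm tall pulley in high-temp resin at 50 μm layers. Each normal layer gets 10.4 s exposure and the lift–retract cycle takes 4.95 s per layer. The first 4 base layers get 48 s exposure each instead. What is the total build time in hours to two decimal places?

Layer count = ceil(142 / 0.05) = 2840.
Bottom layers = 4 × (48 + 4.95) = 211.8 s.
Regular layers: 2836 × (10.4 + 4.95) → 43532.6 s.
Total = 211.8 + 43532.6 = 43744.4 s = 12.15 hours.

12.15 hours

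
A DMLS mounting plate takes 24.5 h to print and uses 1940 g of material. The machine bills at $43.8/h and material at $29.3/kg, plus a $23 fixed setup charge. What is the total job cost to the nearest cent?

Machine-time cost = 43.8 × 24.5, so $1073.10.
Material cost: 29.3 × 1940/1000 → $56.842.
Total = 1073.10 + 56.842 + 23 = 1152.942 ≈ $1152.94.

$1152.94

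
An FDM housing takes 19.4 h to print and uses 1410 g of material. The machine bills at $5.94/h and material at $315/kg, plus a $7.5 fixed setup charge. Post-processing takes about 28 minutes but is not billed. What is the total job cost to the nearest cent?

$566.89

Time charge: 5.94 × 19.4 → $115.236.
Feedstock cost = 315 × 1410/1000 = $444.15.
Total = 115.236 + 444.15 + 7.5 = 566.886 ≈ $566.89.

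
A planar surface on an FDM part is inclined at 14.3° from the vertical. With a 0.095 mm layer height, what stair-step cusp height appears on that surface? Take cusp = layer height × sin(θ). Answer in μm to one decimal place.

Cusp = layer height × sin(14.3°) = 0.095 × 0.2470 = 0.023465 mm = 23.5 μm.

23.5 μm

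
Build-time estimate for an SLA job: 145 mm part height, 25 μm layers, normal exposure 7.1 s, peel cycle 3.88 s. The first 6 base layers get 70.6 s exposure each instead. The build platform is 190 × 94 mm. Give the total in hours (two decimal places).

17.80 hours

Number of layers: 145 / 0.025 → 5800 (rounded up).
Burn-in layers = 6 × (70.6 + 3.88), so 446.88 s.
Normal layers = 5794 × (7.1 + 3.88) = 63618.12 s.
Sum: 446.88 + 63618.12 = 64065 s → 17.80 hours.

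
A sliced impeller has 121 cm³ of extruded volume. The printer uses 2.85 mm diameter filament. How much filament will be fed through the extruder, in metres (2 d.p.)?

Cross-section of 2.85 mm filament: π·(2.85/2)² = 6.3794 mm².
Length = 121 cm³ / 6.3794 mm² = 121000 / 6.3794 = 18967.3 mm = 18.97 m.

18.97 m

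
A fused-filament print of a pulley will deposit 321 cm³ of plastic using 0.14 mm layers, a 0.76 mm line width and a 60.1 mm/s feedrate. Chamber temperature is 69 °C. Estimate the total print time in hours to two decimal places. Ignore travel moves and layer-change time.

Line area = 0.14 × 0.76, so 0.1064 mm².
Total extruded path = 321000/0.1064 = 3016917.3 mm.
Print-move time = 3016917.3 / 60.1, so 50198.3 s.
That's 50198.3 s → 13.94 hours.

13.94 hours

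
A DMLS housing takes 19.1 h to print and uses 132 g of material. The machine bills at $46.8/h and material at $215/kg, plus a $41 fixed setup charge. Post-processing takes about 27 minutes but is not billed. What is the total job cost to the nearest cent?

Time charge: 46.8 × 19.1 → $893.88.
Material charge: 215 × 132/1000 → $28.38.
Total = 893.88 + 28.38 + 41 = $963.26.

$963.26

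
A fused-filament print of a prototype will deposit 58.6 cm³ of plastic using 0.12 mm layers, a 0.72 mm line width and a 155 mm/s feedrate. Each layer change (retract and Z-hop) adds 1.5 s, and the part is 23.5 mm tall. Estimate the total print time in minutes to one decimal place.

Extrusion cross-section = 0.12 × 0.72 = 0.0864 mm².
Path length: 58600 mm³ / 0.0864 mm² → 678240.7 mm.
Print-move time = 678240.7 / 155, so 4375.7 s.
Number of layers: 23.5 / 0.12 → 196 (rounded up).
Non-print overhead = 196 × 1.5, so 294 s.
Altogether 4375.7 + 294 = 4669.7 s, i.e. 77.8 minutes.

77.8 minutes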